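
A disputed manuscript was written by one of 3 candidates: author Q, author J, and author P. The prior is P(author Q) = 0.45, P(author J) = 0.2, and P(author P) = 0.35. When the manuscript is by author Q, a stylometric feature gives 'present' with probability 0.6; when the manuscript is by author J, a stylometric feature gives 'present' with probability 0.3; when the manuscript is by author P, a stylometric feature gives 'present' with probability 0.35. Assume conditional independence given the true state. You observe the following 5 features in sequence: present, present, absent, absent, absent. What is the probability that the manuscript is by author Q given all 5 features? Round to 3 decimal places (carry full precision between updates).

0.366

Apply Bayes' rule sequentially, carrying P(author Q) forward.
After 'present': normaliser = 0.6·0.4500 + 0.3·0.2000 + 0.35·0.3500; P(author Q) ≈ 0.5967, P(author J) ≈ 0.1326, P(author P) ≈ 0.2707
After 'present': normaliser = 0.6·0.5967 + 0.3·0.1326 + 0.35·0.2707; P(author Q) ≈ 0.7269, P(author J) ≈ 0.0808, P(author P) ≈ 0.1924
After 'absent': normaliser = 0.4·0.7269 + 0.7·0.0808 + 0.65·0.1924; P(author Q) ≈ 0.6156, P(author J) ≈ 0.1197, P(author P) ≈ 0.2647
After 'absent': normaliser = 0.4·0.6156 + 0.7·0.1197 + 0.65·0.2647; P(author Q) ≈ 0.4904, P(author J) ≈ 0.1669, P(author P) ≈ 0.3427
After 'absent': normaliser = 0.4·0.4904 + 0.7·0.1669 + 0.65·0.3427; P(author Q) ≈ 0.3661, P(author J) ≈ 0.2180, P(author P) ≈ 0.4158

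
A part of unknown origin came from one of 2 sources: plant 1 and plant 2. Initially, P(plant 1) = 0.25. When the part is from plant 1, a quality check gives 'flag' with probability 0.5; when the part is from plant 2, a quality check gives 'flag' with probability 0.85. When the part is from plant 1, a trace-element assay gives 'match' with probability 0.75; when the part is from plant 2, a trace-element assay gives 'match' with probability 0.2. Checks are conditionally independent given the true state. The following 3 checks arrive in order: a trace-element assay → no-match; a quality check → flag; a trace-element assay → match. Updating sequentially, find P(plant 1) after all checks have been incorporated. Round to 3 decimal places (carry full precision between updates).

After a trace-element assay='no-match': P(plant 1) = 0.25·0.2500 / (0.25·0.2500 + 0.8·0.7500) ≈ 0.0943
After a quality check='flag': P(plant 1) = 0.5·0.0943 / (0.5·0.0943 + 0.85·0.9057) ≈ 0.0577
After a trace-element assay='match': P(plant 1) = 0.75·0.0577 / (0.75·0.0577 + 0.2·0.9423) ≈ 0.1868

0.187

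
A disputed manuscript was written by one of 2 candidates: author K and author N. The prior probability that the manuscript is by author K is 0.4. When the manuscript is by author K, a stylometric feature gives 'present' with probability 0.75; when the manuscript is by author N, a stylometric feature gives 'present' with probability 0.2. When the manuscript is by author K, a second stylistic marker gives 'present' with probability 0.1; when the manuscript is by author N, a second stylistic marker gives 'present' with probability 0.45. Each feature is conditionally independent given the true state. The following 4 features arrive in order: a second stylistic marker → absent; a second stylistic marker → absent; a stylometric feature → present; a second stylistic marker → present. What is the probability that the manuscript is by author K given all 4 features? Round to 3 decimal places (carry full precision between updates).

0.598

After a second stylistic marker='absent': P(author K) = 0.9·0.4000 / (0.9·0.4000 + 0.55·0.6000) ≈ 0.5217
After a second stylistic marker='absent': P(author K) = 0.9·0.5217 / (0.9·0.5217 + 0.55·0.4783) ≈ 0.6409
After a stylometric feature='present': P(author K) = 0.75·0.6409 / (0.75·0.6409 + 0.2·0.3591) ≈ 0.8700
After a second stylistic marker='present': P(author K) = 0.1·0.8700 / (0.1·0.8700 + 0.45·0.1300) ≈ 0.5980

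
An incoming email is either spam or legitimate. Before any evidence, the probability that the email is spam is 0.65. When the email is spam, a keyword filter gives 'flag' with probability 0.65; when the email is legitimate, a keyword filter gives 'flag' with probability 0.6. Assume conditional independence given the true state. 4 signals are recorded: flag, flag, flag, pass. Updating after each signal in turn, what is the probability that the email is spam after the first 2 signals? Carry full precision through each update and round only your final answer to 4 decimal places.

0.6855

After 'flag': P(spam) = 0.65·0.6500 / (0.65·0.6500 + 0.6·0.3500) ≈ 0.6680
After 'flag': P(spam) = 0.65·0.6680 / (0.65·0.6680 + 0.6·0.3320) ≈ 0.6855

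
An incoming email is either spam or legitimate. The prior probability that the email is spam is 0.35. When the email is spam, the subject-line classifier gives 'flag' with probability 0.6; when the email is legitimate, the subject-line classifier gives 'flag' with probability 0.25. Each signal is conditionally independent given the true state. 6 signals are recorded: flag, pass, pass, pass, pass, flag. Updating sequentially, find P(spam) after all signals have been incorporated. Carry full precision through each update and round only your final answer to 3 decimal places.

0.201

After 'flag': P(spam) = 0.6·0.3500 / (0.6·0.3500 + 0.25·0.6500) ≈ 0.5638
After 'pass': P(spam) = 0.4·0.5638 / (0.4·0.5638 + 0.75·0.4362) ≈ 0.4080
After 'pass': P(spam) = 0.4·0.4080 / (0.4·0.4080 + 0.75·0.5920) ≈ 0.2688
After 'pass': P(spam) = 0.4·0.2688 / (0.4·0.2688 + 0.75·0.7312) ≈ 0.1639
After 'pass': P(spam) = 0.4·0.1639 / (0.4·0.1639 + 0.75·0.8361) ≈ 0.0947
After 'flag': P(spam) = 0.6·0.0947 / (0.6·0.0947 + 0.25·0.9053) ≈ 0.2006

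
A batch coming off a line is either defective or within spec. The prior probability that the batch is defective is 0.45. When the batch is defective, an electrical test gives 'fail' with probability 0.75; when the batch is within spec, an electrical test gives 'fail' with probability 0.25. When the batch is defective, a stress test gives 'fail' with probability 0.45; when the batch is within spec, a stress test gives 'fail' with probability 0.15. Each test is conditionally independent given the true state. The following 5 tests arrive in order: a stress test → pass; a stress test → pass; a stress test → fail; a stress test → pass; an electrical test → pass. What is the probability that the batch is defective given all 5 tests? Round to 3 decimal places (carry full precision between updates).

0.181

Each posterior becomes the prior for the next update.
After a stress test='pass': P(defective) = 0.55·0.4500 / (0.55·0.4500 + 0.85·0.5500) ≈ 0.3462
After a stress test='pass': P(defective) = 0.55·0.3462 / (0.55·0.3462 + 0.85·0.6538) ≈ 0.2552
After a stress test='fail': P(defective) = 0.45·0.2552 / (0.45·0.2552 + 0.15·0.7448) ≈ 0.5068
After a stress test='pass': P(defective) = 0.55·0.5068 / (0.55·0.5068 + 0.85·0.4932) ≈ 0.3994
After an electrical test='pass': P(defective) = 0.25·0.3994 / (0.25·0.3994 + 0.75·0.6006) ≈ 0.1814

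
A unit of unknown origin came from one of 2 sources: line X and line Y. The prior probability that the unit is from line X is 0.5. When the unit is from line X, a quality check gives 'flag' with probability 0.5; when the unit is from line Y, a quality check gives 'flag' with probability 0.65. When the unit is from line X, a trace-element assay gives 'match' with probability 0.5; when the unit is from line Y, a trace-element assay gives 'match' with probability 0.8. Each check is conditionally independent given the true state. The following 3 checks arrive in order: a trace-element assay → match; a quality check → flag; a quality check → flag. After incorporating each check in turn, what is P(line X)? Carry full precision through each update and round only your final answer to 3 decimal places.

0.270

After a trace-element assay='match': P(line X) = 0.5·0.5000 / (0.5·0.5000 + 0.8·0.5000) ≈ 0.3846
After a quality check='flag': P(line X) = 0.5·0.3846 / (0.5·0.3846 + 0.65·0.6154) ≈ 0.3247
After a quality check='flag': P(line X) = 0.5·0.3247 / (0.5·0.3247 + 0.65·0.6753) ≈ 0.2700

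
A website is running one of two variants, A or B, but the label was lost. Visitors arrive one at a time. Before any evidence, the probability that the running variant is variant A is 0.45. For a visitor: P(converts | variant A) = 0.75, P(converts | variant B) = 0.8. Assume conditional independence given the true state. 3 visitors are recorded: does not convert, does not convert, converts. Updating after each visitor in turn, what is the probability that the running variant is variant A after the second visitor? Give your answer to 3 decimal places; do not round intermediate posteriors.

After 'does not convert': P(A) = 0.25·0.4500 / (0.25·0.4500 + 0.2·0.5500) ≈ 0.5056
After 'does not convert': P(A) = 0.25·0.5056 / (0.25·0.5056 + 0.2·0.4944) ≈ 0.5611

0.561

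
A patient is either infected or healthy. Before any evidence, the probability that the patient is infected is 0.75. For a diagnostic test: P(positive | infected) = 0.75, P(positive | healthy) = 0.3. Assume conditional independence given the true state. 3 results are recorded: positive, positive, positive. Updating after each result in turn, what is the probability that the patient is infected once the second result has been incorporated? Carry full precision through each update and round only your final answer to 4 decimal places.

After 'positive': P(infected) = 0.75·0.7500 / (0.75·0.7500 + 0.3·0.2500) ≈ 0.8824
After 'positive': P(infected) = 0.75·0.8824 / (0.75·0.8824 + 0.3·0.1176) ≈ 0.9494

0.9494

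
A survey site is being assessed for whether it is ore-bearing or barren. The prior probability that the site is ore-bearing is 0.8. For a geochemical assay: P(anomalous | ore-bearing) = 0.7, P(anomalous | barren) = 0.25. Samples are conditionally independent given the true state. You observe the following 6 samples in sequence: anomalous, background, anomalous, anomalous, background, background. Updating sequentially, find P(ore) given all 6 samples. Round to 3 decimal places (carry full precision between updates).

After 'anomalous': P(ore) = 0.7·0.8000 / (0.7·0.8000 + 0.25·0.2000) ≈ 0.9180
After 'background': P(ore) = 0.3·0.9180 / (0.3·0.9180 + 0.75·0.0820) ≈ 0.8175
After 'anomalous': P(ore) = 0.7·0.8175 / (0.7·0.8175 + 0.25·0.1825) ≈ 0.9262
After 'anomalous': P(ore) = 0.7·0.9262 / (0.7·0.9262 + 0.25·0.0738) ≈ 0.9723
After 'background': P(ore) = 0.3·0.9723 / (0.3·0.9723 + 0.75·0.0277) ≈ 0.9336
After 'background': P(ore) = 0.3·0.9336 / (0.3·0.9336 + 0.75·0.0664) ≈ 0.8489

0.849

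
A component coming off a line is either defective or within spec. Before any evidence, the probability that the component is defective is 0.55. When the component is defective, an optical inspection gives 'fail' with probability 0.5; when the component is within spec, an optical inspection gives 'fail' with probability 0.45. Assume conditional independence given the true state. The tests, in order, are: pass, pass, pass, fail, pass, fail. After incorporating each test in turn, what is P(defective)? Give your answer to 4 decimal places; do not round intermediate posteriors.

After 'pass': P(defective) = 0.5·0.5500 / (0.5·0.5500 + 0.55·0.4500) ≈ 0.5263
After 'pass': P(defective) = 0.5·0.5263 / (0.5·0.5263 + 0.55·0.4737) ≈ 0.5025
After 'pass': P(defective) = 0.5·0.5025 / (0.5·0.5025 + 0.55·0.4975) ≈ 0.4787
After 'fail': P(defective) = 0.5·0.4787 / (0.5·0.4787 + 0.45·0.5213) ≈ 0.5050
After 'pass': P(defective) = 0.5·0.5050 / (0.5·0.5050 + 0.55·0.4950) ≈ 0.4812
After 'fail': P(defective) = 0.5·0.4812 / (0.5·0.4812 + 0.45·0.5188) ≈ 0.5075

0.5075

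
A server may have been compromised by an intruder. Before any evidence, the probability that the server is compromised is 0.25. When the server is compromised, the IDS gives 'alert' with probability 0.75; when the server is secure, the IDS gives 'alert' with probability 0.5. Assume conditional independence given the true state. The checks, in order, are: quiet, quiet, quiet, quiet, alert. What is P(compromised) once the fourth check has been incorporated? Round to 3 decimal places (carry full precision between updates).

0.020

Each posterior becomes the prior for the next update.
After 'quiet': P(compromised) = 0.25·0.2500 / (0.25·0.2500 + 0.5·0.7500) ≈ 0.1429
After 'quiet': P(compromised) = 0.25·0.1429 / (0.25·0.1429 + 0.5·0.8571) ≈ 0.0769
After 'quiet': P(compromised) = 0.25·0.0769 / (0.25·0.0769 + 0.5·0.9231) ≈ 0.0400
After 'quiet': P(compromised) = 0.25·0.0400 / (0.25·0.0400 + 0.5·0.9600) ≈ 0.0204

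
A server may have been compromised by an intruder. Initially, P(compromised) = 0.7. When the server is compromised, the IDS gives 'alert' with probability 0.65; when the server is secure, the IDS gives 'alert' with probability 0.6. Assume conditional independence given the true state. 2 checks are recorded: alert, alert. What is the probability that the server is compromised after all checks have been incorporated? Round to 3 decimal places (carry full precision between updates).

After 'alert': P(compromised) = 0.65·0.7000 / (0.65·0.7000 + 0.6·0.3000) ≈ 0.7165
After 'alert': P(compromised) = 0.65·0.7165 / (0.65·0.7165 + 0.6·0.2835) ≈ 0.7325

0.733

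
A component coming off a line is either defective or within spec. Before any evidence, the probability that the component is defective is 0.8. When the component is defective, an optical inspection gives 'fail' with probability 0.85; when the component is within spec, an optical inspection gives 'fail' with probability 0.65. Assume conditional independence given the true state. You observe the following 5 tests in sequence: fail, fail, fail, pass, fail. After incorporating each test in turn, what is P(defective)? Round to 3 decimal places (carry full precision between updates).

0.834

Each posterior becomes the prior for the next update.
After 'fail': P(defective) = 0.85·0.8000 / (0.85·0.8000 + 0.65·0.2000) ≈ 0.8395
After 'fail': P(defective) = 0.85·0.8395 / (0.85·0.8395 + 0.65·0.1605) ≈ 0.8725
After 'fail': P(defective) = 0.85·0.8725 / (0.85·0.8725 + 0.65·0.1275) ≈ 0.8994
After 'pass': P(defective) = 0.15·0.8994 / (0.15·0.8994 + 0.35·0.1006) ≈ 0.7931
After 'fail': P(defective) = 0.85·0.7931 / (0.85·0.7931 + 0.65·0.2069) ≈ 0.8337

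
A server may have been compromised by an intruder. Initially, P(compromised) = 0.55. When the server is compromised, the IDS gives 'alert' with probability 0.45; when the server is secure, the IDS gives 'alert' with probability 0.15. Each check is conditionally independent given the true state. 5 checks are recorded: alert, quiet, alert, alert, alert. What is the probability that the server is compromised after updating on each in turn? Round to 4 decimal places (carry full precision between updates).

After 'alert': P(compromised) = 0.45·0.5500 / (0.45·0.5500 + 0.15·0.4500) ≈ 0.7857
After 'quiet': P(compromised) = 0.55·0.7857 / (0.55·0.7857 + 0.85·0.2143) ≈ 0.7035
After 'alert': P(compromised) = 0.45·0.7035 / (0.45·0.7035 + 0.15·0.2965) ≈ 0.8768
After 'alert': P(compromised) = 0.45·0.8768 / (0.45·0.8768 + 0.15·0.1232) ≈ 0.9553
After 'alert': P(compromised) = 0.45·0.9553 / (0.45·0.9553 + 0.15·0.0447) ≈ 0.9846

0.9846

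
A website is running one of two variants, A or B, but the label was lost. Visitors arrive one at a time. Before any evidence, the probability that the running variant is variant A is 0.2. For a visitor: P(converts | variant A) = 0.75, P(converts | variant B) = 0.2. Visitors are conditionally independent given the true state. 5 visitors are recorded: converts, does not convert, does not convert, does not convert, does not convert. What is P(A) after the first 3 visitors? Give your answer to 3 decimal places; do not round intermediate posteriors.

After 'converts': P(A) = 0.75·0.2000 / (0.75·0.2000 + 0.2·0.8000) ≈ 0.4839
After 'does not convert': P(A) = 0.25·0.4839 / (0.25·0.4839 + 0.8·0.5161) ≈ 0.2266
After 'does not convert': P(A) = 0.25·0.2266 / (0.25·0.2266 + 0.8·0.7734) ≈ 0.0839

0.084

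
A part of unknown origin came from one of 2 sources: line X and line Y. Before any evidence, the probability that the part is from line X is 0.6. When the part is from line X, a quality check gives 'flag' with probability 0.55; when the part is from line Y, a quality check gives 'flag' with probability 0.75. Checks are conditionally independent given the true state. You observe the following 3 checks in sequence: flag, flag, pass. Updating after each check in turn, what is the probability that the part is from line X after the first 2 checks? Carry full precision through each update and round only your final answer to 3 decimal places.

0.446

Each posterior becomes the prior for the next update.
After 'flag': P(line X) = 0.55·0.6000 / (0.55·0.6000 + 0.75·0.4000) ≈ 0.5238
After 'flag': P(line X) = 0.55·0.5238 / (0.55·0.5238 + 0.75·0.4762) ≈ 0.4465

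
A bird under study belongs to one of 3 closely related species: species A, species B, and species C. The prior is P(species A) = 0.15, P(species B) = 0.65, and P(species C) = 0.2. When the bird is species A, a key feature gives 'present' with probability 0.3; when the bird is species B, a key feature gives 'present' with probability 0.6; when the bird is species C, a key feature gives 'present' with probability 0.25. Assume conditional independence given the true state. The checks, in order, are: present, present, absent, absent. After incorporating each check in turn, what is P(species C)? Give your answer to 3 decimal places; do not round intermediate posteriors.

0.138

After 'present': normaliser = 0.3·0.1500 + 0.6·0.6500 + 0.25·0.2000; P(species A) ≈ 0.0928, P(species B) ≈ 0.8041, P(species C) ≈ 0.1031
After 'present': normaliser = 0.3·0.0928 + 0.6·0.8041 + 0.25·0.1031; P(species A) ≈ 0.0519, P(species B) ≈ 0.9000, P(species C) ≈ 0.0481
After 'absent': normaliser = 0.7·0.0519 + 0.4·0.9000 + 0.75·0.0481; P(species A) ≈ 0.0841, P(species B) ≈ 0.8326, P(species C) ≈ 0.0834
After 'absent': normaliser = 0.7·0.0841 + 0.4·0.8326 + 0.75·0.0834; P(species A) ≈ 0.1295, P(species B) ≈ 0.7329, P(species C) ≈ 0.1376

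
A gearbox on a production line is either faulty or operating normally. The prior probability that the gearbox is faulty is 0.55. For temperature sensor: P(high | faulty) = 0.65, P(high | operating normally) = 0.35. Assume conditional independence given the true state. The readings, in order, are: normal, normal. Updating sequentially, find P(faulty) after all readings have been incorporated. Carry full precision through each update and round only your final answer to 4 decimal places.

0.2617

After 'normal': P(faulty) = 0.35·0.5500 / (0.35·0.5500 + 0.65·0.4500) ≈ 0.3969
After 'normal': P(faulty) = 0.35·0.3969 / (0.35·0.3969 + 0.65·0.6031) ≈ 0.2617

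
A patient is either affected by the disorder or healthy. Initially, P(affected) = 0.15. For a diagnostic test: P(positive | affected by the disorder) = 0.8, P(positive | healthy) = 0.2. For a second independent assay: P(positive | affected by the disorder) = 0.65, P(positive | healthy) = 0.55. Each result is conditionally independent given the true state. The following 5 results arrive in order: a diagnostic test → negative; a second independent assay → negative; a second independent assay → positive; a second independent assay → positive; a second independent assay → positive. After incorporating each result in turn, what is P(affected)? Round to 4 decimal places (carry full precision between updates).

0.0536

After a diagnostic test='negative': P(affected) = 0.2·0.1500 / (0.2·0.1500 + 0.8·0.8500) ≈ 0.0423
After a second independent assay='negative': P(affected) = 0.35·0.0423 / (0.35·0.0423 + 0.45·0.9577) ≈ 0.0332
After a second independent assay='positive': P(affected) = 0.65·0.0332 / (0.65·0.0332 + 0.55·0.9668) ≈ 0.0390
After a second independent assay='positive': P(affected) = 0.65·0.0390 / (0.65·0.0390 + 0.55·0.9610) ≈ 0.0457
After a second independent assay='positive': P(affected) = 0.65·0.0457 / (0.65·0.0457 + 0.55·0.9543) ≈ 0.0536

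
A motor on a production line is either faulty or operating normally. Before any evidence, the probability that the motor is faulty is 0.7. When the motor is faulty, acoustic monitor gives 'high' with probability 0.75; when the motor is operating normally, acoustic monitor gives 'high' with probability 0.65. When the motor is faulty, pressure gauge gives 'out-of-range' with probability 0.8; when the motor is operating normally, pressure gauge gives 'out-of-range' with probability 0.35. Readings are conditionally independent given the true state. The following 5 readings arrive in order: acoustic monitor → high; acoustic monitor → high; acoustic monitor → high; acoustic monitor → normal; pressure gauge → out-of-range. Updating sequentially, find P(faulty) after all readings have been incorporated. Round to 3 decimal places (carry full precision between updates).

After acoustic monitor='high': P(faulty) = 0.75·0.7000 / (0.75·0.7000 + 0.65·0.3000) ≈ 0.7292
After acoustic monitor='high': P(faulty) = 0.75·0.7292 / (0.75·0.7292 + 0.65·0.2708) ≈ 0.7565
After acoustic monitor='high': P(faulty) = 0.75·0.7565 / (0.75·0.7565 + 0.65·0.2435) ≈ 0.7819
After acoustic monitor='normal': P(faulty) = 0.25·0.7819 / (0.25·0.7819 + 0.35·0.2181) ≈ 0.7191
After pressure gauge='out-of-range': P(faulty) = 0.8·0.7191 / (0.8·0.7191 + 0.35·0.2809) ≈ 0.8541

0.854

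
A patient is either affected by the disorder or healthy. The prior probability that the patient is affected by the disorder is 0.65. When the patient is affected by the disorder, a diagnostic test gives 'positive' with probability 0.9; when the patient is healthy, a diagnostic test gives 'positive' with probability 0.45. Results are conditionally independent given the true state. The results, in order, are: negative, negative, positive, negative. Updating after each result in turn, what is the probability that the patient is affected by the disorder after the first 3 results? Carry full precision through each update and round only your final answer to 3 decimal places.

0.109

After 'negative': P(affected) = 0.1·0.6500 / (0.1·0.6500 + 0.55·0.3500) ≈ 0.2524
After 'negative': P(affected) = 0.1·0.2524 / (0.1·0.2524 + 0.55·0.7476) ≈ 0.0578
After 'positive': P(affected) = 0.9·0.0578 / (0.9·0.0578 + 0.45·0.9422) ≈ 0.1094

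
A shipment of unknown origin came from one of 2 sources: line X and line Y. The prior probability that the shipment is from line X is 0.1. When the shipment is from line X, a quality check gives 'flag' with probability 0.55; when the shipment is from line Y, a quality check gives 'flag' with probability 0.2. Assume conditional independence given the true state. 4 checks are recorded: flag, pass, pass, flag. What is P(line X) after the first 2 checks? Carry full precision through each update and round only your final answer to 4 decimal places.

0.1467

After 'flag': P(line X) = 0.55·0.1000 / (0.55·0.1000 + 0.2·0.9000) ≈ 0.2340
After 'pass': P(line X) = 0.45·0.2340 / (0.45·0.2340 + 0.8·0.7660) ≈ 0.1467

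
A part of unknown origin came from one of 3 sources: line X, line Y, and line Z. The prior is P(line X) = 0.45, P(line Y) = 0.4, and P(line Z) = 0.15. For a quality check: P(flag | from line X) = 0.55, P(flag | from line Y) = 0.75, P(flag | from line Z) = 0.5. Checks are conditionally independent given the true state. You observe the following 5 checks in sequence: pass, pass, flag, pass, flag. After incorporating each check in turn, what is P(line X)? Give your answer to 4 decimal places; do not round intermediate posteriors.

After 'pass': normaliser = 0.45·0.4500 + 0.25·0.4000 + 0.5·0.1500; P(line X) ≈ 0.5364, P(line Y) ≈ 0.2649, P(line Z) ≈ 0.1987
After 'pass': normaliser = 0.45·0.5364 + 0.25·0.2649 + 0.5·0.1987; P(line X) ≈ 0.5932, P(line Y) ≈ 0.1627, P(line Z) ≈ 0.2441
After 'flag': normaliser = 0.55·0.5932 + 0.75·0.1627 + 0.5·0.2441; P(line X) ≈ 0.5720, P(line Y) ≈ 0.2140, P(line Z) ≈ 0.2140
After 'pass': normaliser = 0.45·0.5720 + 0.25·0.2140 + 0.5·0.2140; P(line X) ≈ 0.6159, P(line Y) ≈ 0.1280, P(line Z) ≈ 0.2560
After 'flag': normaliser = 0.55·0.6159 + 0.75·0.1280 + 0.5·0.2560; P(line X) ≈ 0.6019, P(line Y) ≈ 0.1706, P(line Z) ≈ 0.2275

0.6019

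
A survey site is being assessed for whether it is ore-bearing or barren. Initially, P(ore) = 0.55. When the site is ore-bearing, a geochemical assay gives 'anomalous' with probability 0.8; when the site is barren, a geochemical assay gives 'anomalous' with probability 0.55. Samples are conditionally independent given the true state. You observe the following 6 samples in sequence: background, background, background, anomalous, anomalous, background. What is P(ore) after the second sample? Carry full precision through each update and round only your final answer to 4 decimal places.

After 'background': P(ore) = 0.2·0.5500 / (0.2·0.5500 + 0.45·0.4500) ≈ 0.3520
After 'background': P(ore) = 0.2·0.3520 / (0.2·0.3520 + 0.45·0.6480) ≈ 0.1945

0.1945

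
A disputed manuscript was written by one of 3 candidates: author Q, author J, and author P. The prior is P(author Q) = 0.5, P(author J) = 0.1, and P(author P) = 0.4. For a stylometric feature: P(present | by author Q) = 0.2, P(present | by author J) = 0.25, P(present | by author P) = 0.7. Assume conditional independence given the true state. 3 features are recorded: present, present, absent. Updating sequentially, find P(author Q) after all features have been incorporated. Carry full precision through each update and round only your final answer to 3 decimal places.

0.201

After 'present': normaliser = 0.2·0.5000 + 0.25·0.1000 + 0.7·0.4000; P(author Q) ≈ 0.2469, P(author J) ≈ 0.0617, P(author P) ≈ 0.6914
After 'present': normaliser = 0.2·0.2469 + 0.25·0.0617 + 0.7·0.6914; P(author Q) ≈ 0.0900, P(author J) ≈ 0.0281, P(author P) ≈ 0.8819
After 'absent': normaliser = 0.8·0.0900 + 0.75·0.0281 + 0.3·0.8819; P(author Q) ≈ 0.2013, P(author J) ≈ 0.0590, P(author P) ≈ 0.7397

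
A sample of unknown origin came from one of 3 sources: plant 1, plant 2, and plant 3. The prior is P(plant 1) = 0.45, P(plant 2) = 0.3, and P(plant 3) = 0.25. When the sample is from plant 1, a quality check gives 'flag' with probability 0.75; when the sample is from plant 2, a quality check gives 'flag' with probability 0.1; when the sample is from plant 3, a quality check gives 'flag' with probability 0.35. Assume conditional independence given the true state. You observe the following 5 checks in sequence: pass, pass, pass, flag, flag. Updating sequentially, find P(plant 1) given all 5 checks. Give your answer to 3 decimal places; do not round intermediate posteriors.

After 'pass': normaliser = 0.25·0.4500 + 0.9·0.3000 + 0.65·0.2500; P(plant 1) ≈ 0.2064, P(plant 2) ≈ 0.4954, P(plant 3) ≈ 0.2982
After 'pass': normaliser = 0.25·0.2064 + 0.9·0.4954 + 0.65·0.2982; P(plant 1) ≈ 0.0747, P(plant 2) ≈ 0.6450, P(plant 3) ≈ 0.2804
After 'pass': normaliser = 0.25·0.0747 + 0.9·0.6450 + 0.65·0.2804; P(plant 1) ≈ 0.0239, P(plant 2) ≈ 0.7429, P(plant 3) ≈ 0.2332
After 'flag': normaliser = 0.75·0.0239 + 0.1·0.7429 + 0.35·0.2332; P(plant 1) ≈ 0.1031, P(plant 2) ≈ 0.4274, P(plant 3) ≈ 0.4696
After 'flag': normaliser = 0.75·0.1031 + 0.1·0.4274 + 0.35·0.4696; P(plant 1) ≈ 0.2718, P(plant 2) ≈ 0.1503, P(plant 3) ≈ 0.5779

0.272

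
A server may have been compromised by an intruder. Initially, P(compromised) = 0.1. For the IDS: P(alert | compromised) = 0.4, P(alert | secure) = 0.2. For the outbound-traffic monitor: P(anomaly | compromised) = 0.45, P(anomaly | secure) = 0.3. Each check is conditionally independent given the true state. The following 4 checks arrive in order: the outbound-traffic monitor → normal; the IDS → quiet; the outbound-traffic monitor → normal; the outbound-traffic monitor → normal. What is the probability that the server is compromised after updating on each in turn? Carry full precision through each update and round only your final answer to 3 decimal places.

0.039

Apply Bayes' rule sequentially, carrying P(compromised) forward.
After the outbound-traffic monitor='normal': P(compromised) = 0.55·0.1000 / (0.55·0.1000 + 0.7·0.9000) ≈ 0.0803
After the IDS='quiet': P(compromised) = 0.6·0.0803 / (0.6·0.0803 + 0.8·0.9197) ≈ 0.0615
After the outbound-traffic monitor='normal': P(compromised) = 0.55·0.0615 / (0.55·0.0615 + 0.7·0.9385) ≈ 0.0489
After the outbound-traffic monitor='normal': P(compromised) = 0.55·0.0489 / (0.55·0.0489 + 0.7·0.9511) ≈ 0.0389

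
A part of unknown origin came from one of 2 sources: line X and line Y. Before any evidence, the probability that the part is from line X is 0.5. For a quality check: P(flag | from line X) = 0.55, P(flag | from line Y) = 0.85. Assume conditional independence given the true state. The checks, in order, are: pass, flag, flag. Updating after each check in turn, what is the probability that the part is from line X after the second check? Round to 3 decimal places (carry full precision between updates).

Apply Bayes' rule sequentially, carrying P(line X) forward.
After 'pass': P(line X) = 0.45·0.5000 / (0.45·0.5000 + 0.15·0.5000) ≈ 0.7500
After 'flag': P(line X) = 0.55·0.7500 / (0.55·0.7500 + 0.85·0.2500) ≈ 0.6600

0.660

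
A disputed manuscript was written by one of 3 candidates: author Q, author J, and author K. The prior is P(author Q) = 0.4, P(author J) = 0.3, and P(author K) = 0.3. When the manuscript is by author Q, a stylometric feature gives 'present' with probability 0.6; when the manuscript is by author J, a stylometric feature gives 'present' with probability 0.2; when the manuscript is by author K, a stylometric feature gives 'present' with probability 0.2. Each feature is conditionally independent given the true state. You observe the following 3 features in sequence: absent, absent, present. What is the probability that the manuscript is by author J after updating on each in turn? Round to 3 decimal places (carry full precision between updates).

0.333

Each posterior becomes the prior for the next update.
After 'absent': normaliser = 0.4·0.4000 + 0.8·0.3000 + 0.8·0.3000; P(author Q) ≈ 0.2500, P(author J) ≈ 0.3750, P(author K) ≈ 0.3750
After 'absent': normaliser = 0.4·0.2500 + 0.8·0.3750 + 0.8·0.3750; P(author Q) ≈ 0.1429, P(author J) ≈ 0.4286, P(author K) ≈ 0.4286
After 'present': normaliser = 0.6·0.1429 + 0.2·0.4286 + 0.2·0.4286; P(author Q) ≈ 0.3333, P(author J) ≈ 0.3333, P(author K) ≈ 0.3333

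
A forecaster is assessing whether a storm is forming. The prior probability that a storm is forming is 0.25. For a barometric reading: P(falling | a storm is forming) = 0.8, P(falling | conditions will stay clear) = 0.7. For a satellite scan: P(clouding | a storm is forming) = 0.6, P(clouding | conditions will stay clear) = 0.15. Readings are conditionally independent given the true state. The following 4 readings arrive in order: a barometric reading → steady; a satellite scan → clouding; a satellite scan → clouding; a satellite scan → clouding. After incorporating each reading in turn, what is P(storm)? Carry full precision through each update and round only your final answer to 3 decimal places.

0.934

Apply Bayes' rule sequentially, carrying P(storm) forward.
After a barometric reading='steady': P(storm) = 0.2·0.2500 / (0.2·0.2500 + 0.3·0.7500) ≈ 0.1818
After a satellite scan='clouding': P(storm) = 0.6·0.1818 / (0.6·0.1818 + 0.15·0.8182) ≈ 0.4706
After a satellite scan='clouding': P(storm) = 0.6·0.4706 / (0.6·0.4706 + 0.15·0.5294) ≈ 0.7805
After a satellite scan='clouding': P(storm) = 0.6·0.7805 / (0.6·0.7805 + 0.15·0.2195) ≈ 0.9343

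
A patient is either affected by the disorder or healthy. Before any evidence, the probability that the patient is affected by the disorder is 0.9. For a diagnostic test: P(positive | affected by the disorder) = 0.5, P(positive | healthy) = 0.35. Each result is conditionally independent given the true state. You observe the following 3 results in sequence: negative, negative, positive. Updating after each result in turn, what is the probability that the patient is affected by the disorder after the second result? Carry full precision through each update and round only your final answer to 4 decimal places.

0.8419

Each posterior becomes the prior for the next update.
After 'negative': P(affected) = 0.5·0.9000 / (0.5·0.9000 + 0.65·0.1000) ≈ 0.8738
After 'negative': P(affected) = 0.5·0.8738 / (0.5·0.8738 + 0.65·0.1262) ≈ 0.8419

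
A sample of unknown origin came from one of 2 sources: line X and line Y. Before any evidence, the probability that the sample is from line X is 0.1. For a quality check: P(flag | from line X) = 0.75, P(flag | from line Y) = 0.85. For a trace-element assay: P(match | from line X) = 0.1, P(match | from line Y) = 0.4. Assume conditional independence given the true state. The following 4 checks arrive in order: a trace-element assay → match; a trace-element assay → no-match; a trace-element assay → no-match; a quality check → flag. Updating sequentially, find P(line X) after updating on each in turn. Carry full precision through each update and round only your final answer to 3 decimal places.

0.052

After a trace-element assay='match': P(line X) = 0.1·0.1000 / (0.1·0.1000 + 0.4·0.9000) ≈ 0.0270
After a trace-element assay='no-match': P(line X) = 0.9·0.0270 / (0.9·0.0270 + 0.6·0.9730) ≈ 0.0400
After a trace-element assay='no-match': P(line X) = 0.9·0.0400 / (0.9·0.0400 + 0.6·0.9600) ≈ 0.0588
After a quality check='flag': P(line X) = 0.75·0.0588 / (0.75·0.0588 + 0.85·0.9412) ≈ 0.0523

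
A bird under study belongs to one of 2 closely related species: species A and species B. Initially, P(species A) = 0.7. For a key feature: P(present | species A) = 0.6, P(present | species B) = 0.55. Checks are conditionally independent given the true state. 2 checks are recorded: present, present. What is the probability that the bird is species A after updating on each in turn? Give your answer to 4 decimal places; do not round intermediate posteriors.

0.7352

After 'present': P(species A) = 0.6·0.7000 / (0.6·0.7000 + 0.55·0.3000) ≈ 0.7179
After 'present': P(species A) = 0.6·0.7179 / (0.6·0.7179 + 0.55·0.2821) ≈ 0.7352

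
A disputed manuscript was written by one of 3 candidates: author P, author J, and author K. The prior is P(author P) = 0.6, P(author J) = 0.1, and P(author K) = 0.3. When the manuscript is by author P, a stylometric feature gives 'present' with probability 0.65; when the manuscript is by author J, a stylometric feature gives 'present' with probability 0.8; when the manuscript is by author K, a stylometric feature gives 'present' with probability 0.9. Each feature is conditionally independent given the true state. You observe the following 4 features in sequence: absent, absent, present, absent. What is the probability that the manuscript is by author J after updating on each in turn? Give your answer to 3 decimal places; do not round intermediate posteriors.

After 'absent': normaliser = 0.35·0.6000 + 0.2·0.1000 + 0.1·0.3000; P(author P) ≈ 0.8077, P(author J) ≈ 0.0769, P(author K) ≈ 0.1154
After 'absent': normaliser = 0.35·0.8077 + 0.2·0.0769 + 0.1·0.1154; P(author P) ≈ 0.9130, P(author J) ≈ 0.0497, P(author K) ≈ 0.0373
After 'present': normaliser = 0.65·0.9130 + 0.8·0.0497 + 0.9·0.0373; P(author P) ≈ 0.8901, P(author J) ≈ 0.0596, P(author K) ≈ 0.0503
After 'absent': normaliser = 0.35·0.8901 + 0.2·0.0596 + 0.1·0.0503; P(author P) ≈ 0.9484, P(author J) ≈ 0.0363, P(author K) ≈ 0.0153

0.036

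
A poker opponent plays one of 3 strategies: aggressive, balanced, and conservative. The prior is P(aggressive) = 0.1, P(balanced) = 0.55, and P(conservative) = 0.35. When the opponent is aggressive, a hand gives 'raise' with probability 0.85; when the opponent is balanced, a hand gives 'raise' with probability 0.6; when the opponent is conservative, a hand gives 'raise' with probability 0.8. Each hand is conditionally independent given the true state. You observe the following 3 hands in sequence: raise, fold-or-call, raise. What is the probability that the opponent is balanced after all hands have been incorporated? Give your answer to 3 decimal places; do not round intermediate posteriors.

0.587

Apply Bayes' rule sequentially, carrying P(balanced) forward.
After 'raise': normaliser = 0.85·0.1000 + 0.6·0.5500 + 0.8·0.3500; P(aggressive) ≈ 0.1223, P(balanced) ≈ 0.4748, P(conservative) ≈ 0.4029
After 'fold-or-call': normaliser = 0.15·0.1223 + 0.4·0.4748 + 0.2·0.4029; P(aggressive) ≈ 0.0635, P(balanced) ≈ 0.6575, P(conservative) ≈ 0.2790
After 'raise': normaliser = 0.85·0.0635 + 0.6·0.6575 + 0.8·0.2790; P(aggressive) ≈ 0.0804, P(balanced) ≈ 0.5874, P(conservative) ≈ 0.3323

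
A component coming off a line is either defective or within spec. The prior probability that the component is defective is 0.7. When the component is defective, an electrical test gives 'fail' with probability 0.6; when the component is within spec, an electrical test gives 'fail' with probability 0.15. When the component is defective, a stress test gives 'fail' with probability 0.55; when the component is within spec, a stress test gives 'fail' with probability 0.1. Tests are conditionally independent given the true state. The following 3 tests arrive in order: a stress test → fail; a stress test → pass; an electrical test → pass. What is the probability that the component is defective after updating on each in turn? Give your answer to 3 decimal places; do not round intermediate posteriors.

After a stress test='fail': P(defective) = 0.55·0.7000 / (0.55·0.7000 + 0.1·0.3000) ≈ 0.9277
After a stress test='pass': P(defective) = 0.45·0.9277 / (0.45·0.9277 + 0.9·0.0723) ≈ 0.8652
After an electrical test='pass': P(defective) = 0.4·0.8652 / (0.4·0.8652 + 0.85·0.1348) ≈ 0.7512

0.751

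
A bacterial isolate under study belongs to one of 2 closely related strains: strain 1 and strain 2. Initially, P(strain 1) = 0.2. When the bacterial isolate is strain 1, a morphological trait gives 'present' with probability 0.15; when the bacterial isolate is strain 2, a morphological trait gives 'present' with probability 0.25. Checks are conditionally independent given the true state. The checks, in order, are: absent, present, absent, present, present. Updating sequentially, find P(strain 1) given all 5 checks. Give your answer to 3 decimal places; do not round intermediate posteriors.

After 'absent': P(strain 1) = 0.85·0.2000 / (0.85·0.2000 + 0.75·0.8000) ≈ 0.2208
After 'present': P(strain 1) = 0.15·0.2208 / (0.15·0.2208 + 0.25·0.7792) ≈ 0.1453
After 'absent': P(strain 1) = 0.85·0.1453 / (0.85·0.1453 + 0.75·0.8547) ≈ 0.1615
After 'present': P(strain 1) = 0.15·0.1615 / (0.15·0.1615 + 0.25·0.8385) ≈ 0.1036
After 'present': P(strain 1) = 0.15·0.1036 / (0.15·0.1036 + 0.25·0.8964) ≈ 0.0649

0.065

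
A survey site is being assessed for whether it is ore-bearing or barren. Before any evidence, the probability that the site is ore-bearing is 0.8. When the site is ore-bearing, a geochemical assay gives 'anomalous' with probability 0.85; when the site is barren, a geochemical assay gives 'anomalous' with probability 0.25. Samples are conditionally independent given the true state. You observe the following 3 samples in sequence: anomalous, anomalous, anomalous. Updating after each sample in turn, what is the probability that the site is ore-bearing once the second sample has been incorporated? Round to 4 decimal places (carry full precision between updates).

After 'anomalous': P(ore) = 0.85·0.8000 / (0.85·0.8000 + 0.25·0.2000) ≈ 0.9315
After 'anomalous': P(ore) = 0.85·0.9315 / (0.85·0.9315 + 0.25·0.0685) ≈ 0.9788

0.9788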